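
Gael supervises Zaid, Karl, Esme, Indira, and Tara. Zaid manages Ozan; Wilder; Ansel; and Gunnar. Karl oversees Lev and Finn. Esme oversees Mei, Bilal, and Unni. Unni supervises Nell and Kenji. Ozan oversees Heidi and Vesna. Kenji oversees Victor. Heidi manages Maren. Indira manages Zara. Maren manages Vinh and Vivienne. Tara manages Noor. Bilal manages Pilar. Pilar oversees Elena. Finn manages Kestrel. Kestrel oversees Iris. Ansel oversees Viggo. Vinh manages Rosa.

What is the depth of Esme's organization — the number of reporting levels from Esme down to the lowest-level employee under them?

The longest chain under Esme runs Esme → Bilal → Pilar → Elena, which is 3 levels below Esme.

3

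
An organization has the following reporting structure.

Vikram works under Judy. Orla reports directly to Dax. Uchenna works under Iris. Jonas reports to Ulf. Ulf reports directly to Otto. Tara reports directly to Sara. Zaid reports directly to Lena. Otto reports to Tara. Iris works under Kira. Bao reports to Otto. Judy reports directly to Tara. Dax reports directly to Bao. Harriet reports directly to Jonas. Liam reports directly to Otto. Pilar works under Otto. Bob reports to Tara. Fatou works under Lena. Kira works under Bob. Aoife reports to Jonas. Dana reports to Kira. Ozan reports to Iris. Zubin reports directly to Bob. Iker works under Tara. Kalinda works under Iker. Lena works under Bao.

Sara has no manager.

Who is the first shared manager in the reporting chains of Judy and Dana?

Tara

Judy's chain of managers is Tara, Sara. Dana's chain of managers is Kira, Bob, Tara, Sara. The first manager that appears in both chains is Tara.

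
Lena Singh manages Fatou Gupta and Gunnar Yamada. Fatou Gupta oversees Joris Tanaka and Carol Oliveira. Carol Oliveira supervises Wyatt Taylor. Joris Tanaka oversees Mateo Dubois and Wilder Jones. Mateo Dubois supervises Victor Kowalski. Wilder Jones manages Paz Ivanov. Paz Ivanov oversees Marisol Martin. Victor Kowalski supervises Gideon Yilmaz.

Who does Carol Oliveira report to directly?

Carol Oliveira reports directly to Fatou Gupta.

Fatou Gupta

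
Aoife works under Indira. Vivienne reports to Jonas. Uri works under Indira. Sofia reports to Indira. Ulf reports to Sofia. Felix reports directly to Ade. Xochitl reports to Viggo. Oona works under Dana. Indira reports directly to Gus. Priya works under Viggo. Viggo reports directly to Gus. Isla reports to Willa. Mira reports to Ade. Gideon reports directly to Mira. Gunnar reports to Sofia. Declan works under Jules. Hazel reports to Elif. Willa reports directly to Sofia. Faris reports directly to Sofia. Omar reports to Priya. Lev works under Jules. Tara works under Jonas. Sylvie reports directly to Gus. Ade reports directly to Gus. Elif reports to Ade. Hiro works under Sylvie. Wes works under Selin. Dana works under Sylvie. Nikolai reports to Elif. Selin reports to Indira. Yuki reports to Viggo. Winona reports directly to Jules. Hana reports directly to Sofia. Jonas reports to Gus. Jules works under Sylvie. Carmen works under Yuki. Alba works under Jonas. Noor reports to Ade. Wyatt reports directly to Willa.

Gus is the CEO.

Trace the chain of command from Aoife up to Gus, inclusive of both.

Aoife reports to Indira. Indira reports to Gus. Gus is at the top.

Aoife -> Indira -> Gus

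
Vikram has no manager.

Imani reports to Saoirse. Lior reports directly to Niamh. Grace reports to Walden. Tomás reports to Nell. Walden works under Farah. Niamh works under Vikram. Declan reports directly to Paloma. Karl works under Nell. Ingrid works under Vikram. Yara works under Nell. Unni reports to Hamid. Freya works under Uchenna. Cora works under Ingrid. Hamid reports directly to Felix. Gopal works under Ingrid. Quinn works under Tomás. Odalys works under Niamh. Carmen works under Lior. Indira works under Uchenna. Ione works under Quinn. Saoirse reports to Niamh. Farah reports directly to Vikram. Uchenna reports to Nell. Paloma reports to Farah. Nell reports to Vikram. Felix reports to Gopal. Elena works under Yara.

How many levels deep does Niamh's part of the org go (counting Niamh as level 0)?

2

The longest chain under Niamh runs Niamh → Lior → Carmen, which is 2 levels below Niamh.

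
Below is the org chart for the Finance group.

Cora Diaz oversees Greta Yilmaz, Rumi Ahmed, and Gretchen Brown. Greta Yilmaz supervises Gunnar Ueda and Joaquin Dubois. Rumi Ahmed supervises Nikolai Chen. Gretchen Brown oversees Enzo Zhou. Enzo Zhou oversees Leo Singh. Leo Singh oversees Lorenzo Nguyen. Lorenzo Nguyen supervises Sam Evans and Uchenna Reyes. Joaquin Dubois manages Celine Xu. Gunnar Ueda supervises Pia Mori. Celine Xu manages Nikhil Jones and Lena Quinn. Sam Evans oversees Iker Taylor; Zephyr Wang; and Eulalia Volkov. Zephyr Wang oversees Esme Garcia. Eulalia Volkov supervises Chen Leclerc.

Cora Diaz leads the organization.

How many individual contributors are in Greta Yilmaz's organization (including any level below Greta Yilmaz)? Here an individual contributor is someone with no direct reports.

3

The people in Greta Yilmaz's organization with no one reporting to them are Pia Mori, Lena Quinn, Nikhil Jones. That is 3.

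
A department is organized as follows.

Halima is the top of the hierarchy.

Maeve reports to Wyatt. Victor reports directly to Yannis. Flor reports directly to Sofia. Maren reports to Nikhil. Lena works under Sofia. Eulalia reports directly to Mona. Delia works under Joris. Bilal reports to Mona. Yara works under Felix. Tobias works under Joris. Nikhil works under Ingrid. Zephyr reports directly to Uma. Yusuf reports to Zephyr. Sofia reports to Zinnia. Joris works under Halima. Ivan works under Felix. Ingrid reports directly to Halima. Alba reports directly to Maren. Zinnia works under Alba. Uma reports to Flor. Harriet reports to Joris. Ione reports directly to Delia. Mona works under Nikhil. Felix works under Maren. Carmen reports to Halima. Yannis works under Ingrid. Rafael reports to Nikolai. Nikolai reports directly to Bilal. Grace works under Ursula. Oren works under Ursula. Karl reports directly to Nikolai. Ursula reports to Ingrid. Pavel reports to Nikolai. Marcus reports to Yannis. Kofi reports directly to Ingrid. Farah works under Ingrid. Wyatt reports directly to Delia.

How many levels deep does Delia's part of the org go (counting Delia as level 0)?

The longest chain under Delia runs Delia → Wyatt → Maeve, which is 2 levels below Delia.

2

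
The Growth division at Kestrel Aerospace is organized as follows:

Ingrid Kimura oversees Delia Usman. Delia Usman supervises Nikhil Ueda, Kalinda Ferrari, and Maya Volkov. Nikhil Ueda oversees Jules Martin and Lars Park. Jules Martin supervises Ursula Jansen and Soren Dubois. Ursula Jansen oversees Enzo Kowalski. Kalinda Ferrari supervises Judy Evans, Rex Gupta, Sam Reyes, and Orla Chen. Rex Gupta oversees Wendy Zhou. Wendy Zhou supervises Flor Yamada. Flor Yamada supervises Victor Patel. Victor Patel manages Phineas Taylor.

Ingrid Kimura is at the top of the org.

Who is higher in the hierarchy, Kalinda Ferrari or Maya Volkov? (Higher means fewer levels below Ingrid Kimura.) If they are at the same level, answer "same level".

Both Kalinda Ferrari and Maya Volkov are 2 levels below Ingrid Kimura.

same level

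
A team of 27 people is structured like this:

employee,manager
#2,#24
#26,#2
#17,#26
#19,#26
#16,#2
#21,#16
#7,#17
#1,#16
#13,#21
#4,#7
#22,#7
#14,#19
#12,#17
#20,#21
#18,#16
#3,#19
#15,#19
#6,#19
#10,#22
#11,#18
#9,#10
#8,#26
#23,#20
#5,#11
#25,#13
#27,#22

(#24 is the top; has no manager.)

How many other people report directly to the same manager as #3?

#3 reports to #19. #19's other direct reports are #14, #15, #6 — 3 peers.

3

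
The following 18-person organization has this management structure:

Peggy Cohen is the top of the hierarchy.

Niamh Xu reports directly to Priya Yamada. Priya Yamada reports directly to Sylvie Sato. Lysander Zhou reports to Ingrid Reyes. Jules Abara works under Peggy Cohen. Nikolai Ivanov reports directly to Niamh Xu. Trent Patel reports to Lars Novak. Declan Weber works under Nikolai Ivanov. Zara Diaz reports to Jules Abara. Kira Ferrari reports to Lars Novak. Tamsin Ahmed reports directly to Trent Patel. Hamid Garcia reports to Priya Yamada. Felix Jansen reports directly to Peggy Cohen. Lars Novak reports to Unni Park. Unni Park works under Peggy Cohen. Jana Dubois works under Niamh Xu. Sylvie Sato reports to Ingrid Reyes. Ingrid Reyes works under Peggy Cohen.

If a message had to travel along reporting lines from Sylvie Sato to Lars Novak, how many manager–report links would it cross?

Sylvie Sato is 2 levels below Peggy Cohen, and Lars Novak is 2 levels below Peggy Cohen (their lowest common manager). The shortest path runs up from Sylvie Sato to Peggy Cohen and back down to Lars Novak: 2 + 2 = 4 links.

4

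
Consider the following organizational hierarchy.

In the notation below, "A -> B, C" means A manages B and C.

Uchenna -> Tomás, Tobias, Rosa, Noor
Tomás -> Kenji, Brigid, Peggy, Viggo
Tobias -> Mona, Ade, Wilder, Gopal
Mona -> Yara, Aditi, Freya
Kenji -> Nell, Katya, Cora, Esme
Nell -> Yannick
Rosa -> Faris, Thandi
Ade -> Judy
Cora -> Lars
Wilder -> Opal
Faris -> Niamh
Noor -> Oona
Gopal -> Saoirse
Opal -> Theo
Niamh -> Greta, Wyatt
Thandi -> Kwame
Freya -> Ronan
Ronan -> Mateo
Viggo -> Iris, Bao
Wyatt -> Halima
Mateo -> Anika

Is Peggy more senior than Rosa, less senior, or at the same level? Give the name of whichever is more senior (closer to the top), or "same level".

Peggy is 2 levels below Uchenna; Rosa is 1. Rosa is higher.

Rosa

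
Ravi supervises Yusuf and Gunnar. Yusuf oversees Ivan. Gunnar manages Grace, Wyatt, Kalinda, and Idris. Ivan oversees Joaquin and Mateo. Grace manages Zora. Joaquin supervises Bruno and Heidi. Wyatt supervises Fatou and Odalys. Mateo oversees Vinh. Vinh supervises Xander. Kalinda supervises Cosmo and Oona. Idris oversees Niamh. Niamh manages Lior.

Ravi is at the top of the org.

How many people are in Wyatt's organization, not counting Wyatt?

2

Wyatt directly manages Odalys, Fatou. Odalys has no reports. Fatou has no reports. So Wyatt's organization is 2 direct reports plus everyone under them: 1 + 1 = 2.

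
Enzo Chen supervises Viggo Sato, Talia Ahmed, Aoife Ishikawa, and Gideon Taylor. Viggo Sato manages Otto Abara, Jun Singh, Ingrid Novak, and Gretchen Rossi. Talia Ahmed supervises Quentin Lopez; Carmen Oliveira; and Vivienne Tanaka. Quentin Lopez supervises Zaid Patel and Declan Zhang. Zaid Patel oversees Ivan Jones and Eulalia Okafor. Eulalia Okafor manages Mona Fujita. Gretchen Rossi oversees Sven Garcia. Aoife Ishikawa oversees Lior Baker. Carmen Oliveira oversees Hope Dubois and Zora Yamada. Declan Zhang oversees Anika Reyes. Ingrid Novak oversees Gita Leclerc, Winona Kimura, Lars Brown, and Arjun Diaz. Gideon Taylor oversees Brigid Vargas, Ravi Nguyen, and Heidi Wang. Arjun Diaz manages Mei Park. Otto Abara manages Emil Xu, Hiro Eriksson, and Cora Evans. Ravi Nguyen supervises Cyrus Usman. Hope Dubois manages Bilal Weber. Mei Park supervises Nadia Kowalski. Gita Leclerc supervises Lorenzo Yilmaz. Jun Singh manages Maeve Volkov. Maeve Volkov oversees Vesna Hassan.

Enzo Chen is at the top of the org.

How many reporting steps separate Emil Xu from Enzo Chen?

3

Chain from Emil Xu up to Enzo Chen: Emil Xu → Otto Abara → Viggo Sato → Enzo Chen. That is 3 steps up, so Emil Xu is 3 levels below Enzo Chen.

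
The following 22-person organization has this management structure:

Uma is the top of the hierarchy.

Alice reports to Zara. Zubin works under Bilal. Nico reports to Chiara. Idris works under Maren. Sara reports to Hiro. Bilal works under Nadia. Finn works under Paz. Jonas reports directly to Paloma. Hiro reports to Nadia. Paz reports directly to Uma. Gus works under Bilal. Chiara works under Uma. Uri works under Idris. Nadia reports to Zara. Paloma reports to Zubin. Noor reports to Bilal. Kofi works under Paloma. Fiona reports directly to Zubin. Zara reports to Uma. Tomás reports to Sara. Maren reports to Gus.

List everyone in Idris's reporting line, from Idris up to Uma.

Idris reports to Maren. Maren reports to Gus. Gus reports to Bilal. Bilal reports to Nadia. Nadia reports to Zara. Zara reports to Uma. Uma is at the top.

Idris -> Maren -> Gus -> Bilal -> Nadia -> Zara -> Uma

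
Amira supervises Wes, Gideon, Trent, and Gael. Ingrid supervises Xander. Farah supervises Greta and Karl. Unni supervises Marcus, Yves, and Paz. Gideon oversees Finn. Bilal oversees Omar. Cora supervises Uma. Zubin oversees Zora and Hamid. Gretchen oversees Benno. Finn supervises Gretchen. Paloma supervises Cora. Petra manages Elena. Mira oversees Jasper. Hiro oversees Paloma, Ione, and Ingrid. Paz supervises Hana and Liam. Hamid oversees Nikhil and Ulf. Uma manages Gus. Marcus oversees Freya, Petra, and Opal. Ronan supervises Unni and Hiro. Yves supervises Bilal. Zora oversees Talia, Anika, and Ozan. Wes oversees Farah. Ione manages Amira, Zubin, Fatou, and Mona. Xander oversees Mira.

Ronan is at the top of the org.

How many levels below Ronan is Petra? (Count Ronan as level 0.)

3

Chain from Petra up to Ronan: Petra → Marcus → Unni → Ronan. That is 3 steps up, so Petra is 3 levels below Ronan.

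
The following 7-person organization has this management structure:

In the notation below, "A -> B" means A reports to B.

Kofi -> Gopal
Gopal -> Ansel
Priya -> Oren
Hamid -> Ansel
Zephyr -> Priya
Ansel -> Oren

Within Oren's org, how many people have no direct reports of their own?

3

The people in Oren's organization with no one reporting to them are Zephyr, Kofi, Hamid. That is 3.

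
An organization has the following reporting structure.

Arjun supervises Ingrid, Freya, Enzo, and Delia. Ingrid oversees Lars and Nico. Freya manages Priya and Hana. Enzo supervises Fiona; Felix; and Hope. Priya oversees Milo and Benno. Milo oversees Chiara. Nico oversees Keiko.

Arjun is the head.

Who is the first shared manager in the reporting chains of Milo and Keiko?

Milo's chain of managers is Priya, Freya, Arjun. Keiko's chain of managers is Nico, Ingrid, Arjun. The first manager that appears in both chains is Arjun.

Arjun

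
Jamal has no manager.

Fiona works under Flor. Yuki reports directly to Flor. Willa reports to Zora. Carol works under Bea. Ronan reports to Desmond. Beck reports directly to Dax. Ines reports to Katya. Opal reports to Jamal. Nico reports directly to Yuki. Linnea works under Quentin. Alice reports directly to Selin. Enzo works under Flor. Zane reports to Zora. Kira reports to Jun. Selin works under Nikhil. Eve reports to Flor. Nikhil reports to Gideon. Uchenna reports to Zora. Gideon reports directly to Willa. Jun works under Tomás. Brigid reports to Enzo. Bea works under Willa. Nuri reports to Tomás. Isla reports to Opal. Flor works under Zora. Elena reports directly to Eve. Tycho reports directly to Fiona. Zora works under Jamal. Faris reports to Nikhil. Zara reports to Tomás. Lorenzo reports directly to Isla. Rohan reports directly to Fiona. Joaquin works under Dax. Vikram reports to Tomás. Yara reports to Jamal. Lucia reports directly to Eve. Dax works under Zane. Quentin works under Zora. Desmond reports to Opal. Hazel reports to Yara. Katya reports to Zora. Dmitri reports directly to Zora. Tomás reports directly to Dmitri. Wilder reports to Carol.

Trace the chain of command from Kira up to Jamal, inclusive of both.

Kira reports to Jun. Jun reports to Tomás. Tomás reports to Dmitri. Dmitri reports to Zora. Zora reports to Jamal. Jamal is at the top.

Kira -> Jun -> Tomás -> Dmitri -> Zora -> Jamal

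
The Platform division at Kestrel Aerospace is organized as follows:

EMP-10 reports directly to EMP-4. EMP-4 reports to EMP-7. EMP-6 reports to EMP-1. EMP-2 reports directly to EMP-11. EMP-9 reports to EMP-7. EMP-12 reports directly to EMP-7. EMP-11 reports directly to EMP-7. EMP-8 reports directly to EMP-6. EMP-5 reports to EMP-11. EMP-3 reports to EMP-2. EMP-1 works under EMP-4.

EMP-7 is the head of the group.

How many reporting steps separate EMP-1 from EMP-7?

Chain from EMP-1 up to EMP-7: EMP-1 → EMP-4 → EMP-7. That is 2 steps up, so EMP-1 is 2 levels below EMP-7.

2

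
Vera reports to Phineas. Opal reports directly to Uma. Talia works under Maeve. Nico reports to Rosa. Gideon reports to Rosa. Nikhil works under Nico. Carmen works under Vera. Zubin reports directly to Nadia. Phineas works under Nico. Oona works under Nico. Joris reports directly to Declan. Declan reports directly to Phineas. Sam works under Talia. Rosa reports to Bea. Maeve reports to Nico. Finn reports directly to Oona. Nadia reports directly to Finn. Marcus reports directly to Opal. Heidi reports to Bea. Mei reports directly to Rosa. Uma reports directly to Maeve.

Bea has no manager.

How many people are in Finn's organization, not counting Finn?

2

Finn directly manages Nadia. Under Nadia: Zubin (1). That's 2 in total.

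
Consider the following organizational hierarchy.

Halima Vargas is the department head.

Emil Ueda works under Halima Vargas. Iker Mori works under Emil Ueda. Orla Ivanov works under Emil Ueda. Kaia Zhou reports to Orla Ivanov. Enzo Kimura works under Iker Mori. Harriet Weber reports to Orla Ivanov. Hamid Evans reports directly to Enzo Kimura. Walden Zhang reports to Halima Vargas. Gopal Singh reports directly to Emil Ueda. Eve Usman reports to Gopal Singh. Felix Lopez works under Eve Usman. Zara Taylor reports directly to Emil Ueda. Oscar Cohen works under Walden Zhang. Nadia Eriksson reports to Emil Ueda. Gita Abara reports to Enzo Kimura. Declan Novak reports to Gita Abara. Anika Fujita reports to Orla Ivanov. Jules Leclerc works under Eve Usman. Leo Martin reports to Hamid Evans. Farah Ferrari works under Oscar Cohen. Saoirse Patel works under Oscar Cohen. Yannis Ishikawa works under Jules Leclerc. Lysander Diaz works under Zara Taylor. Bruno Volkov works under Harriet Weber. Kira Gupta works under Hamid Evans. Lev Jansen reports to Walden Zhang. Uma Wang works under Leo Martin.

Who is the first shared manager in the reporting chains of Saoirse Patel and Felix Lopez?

Halima Vargas

Saoirse Patel's chain of managers is Oscar Cohen, Walden Zhang, Halima Vargas. Felix Lopez's chain of managers is Eve Usman, Gopal Singh, Emil Ueda, Halima Vargas. The first manager that appears in both chains is Halima Vargas.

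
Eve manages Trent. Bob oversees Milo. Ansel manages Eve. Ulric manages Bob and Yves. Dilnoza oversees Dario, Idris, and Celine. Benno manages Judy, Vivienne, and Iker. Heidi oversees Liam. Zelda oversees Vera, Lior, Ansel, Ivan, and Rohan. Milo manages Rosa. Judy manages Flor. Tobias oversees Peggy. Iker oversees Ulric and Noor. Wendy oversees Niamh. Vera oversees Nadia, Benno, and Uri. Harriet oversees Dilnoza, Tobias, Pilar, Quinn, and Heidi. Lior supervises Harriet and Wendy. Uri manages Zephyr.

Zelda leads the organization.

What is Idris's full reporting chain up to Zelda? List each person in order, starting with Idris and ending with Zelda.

Idris -> Dilnoza -> Harriet -> Lior -> Zelda

Idris reports to Dilnoza. Dilnoza reports to Harriet. Harriet reports to Lior. Lior reports to Zelda. Zelda is at the top.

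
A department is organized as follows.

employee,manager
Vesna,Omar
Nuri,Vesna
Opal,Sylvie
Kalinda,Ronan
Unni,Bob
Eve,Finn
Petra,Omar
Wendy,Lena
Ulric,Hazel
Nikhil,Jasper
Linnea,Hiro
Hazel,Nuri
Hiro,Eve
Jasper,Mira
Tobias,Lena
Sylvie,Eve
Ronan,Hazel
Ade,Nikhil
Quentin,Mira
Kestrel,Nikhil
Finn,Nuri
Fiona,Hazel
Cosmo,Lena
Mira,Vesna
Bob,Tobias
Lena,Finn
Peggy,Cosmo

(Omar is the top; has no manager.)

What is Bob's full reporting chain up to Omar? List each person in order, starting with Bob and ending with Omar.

Bob reports to Tobias. Tobias reports to Lena. Lena reports to Finn. Finn reports to Nuri. Nuri reports to Vesna. Vesna reports to Omar. Omar is at the top.

Bob -> Tobias -> Lena -> Finn -> Nuri -> Vesna -> Omar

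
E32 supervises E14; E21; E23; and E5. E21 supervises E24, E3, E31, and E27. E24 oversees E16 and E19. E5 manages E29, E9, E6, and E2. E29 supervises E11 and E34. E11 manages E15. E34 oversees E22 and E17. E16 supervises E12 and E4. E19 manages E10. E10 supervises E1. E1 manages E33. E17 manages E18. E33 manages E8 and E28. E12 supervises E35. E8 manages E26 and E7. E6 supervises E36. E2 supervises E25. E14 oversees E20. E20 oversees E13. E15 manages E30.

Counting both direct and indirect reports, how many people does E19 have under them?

7

E19 directly manages E10. Under E10: E1, E33, E28, E8, E26, E7 (6). That's 7 in total.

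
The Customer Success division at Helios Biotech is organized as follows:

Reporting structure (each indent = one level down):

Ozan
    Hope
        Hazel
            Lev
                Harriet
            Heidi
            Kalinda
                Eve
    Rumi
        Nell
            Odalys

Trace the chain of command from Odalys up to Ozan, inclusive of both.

Odalys -> Nell -> Rumi -> Ozan

Odalys reports to Nell. Nell reports to Rumi. Rumi reports to Ozan. Ozan is at the top.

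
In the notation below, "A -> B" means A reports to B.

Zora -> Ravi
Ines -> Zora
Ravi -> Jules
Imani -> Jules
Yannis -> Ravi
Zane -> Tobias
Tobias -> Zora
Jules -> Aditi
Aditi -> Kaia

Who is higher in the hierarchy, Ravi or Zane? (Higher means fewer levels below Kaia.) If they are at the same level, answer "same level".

Ravi is 3 levels below Kaia; Zane is 6. Ravi is higher.

Ravi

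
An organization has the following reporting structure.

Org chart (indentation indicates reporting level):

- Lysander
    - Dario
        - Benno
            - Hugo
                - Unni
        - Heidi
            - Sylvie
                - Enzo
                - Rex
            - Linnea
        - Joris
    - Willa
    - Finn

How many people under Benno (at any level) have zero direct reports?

1

The only person in Benno's organization with no one reporting to them is Unni. That is 1.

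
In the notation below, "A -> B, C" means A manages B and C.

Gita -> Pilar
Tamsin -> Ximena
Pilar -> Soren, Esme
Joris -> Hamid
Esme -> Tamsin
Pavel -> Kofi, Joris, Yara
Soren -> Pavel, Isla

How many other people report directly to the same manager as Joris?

Joris reports to Pavel. Pavel's other direct reports are Kofi, Yara — 2 peers.

2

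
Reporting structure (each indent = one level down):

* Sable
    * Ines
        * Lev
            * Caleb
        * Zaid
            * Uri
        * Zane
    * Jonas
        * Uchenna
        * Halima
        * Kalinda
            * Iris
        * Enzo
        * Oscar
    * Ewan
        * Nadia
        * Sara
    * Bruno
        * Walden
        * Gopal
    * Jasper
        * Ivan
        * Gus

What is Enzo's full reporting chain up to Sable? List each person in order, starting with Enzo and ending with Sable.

Enzo -> Jonas -> Sable

Enzo reports to Jonas. Jonas reports to Sable. Sable is at the top.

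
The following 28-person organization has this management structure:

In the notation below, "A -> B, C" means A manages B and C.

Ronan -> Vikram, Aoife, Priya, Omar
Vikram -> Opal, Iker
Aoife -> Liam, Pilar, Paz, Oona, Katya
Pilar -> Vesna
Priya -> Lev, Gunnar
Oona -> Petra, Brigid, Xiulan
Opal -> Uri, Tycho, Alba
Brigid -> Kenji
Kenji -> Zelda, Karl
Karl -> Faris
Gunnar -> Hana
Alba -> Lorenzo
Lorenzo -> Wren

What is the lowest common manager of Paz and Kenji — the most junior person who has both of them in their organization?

Paz's chain of managers is Aoife, Ronan. Kenji's chain of managers is Brigid, Oona, Aoife, Ronan. The first manager that appears in both chains is Aoife.

Aoife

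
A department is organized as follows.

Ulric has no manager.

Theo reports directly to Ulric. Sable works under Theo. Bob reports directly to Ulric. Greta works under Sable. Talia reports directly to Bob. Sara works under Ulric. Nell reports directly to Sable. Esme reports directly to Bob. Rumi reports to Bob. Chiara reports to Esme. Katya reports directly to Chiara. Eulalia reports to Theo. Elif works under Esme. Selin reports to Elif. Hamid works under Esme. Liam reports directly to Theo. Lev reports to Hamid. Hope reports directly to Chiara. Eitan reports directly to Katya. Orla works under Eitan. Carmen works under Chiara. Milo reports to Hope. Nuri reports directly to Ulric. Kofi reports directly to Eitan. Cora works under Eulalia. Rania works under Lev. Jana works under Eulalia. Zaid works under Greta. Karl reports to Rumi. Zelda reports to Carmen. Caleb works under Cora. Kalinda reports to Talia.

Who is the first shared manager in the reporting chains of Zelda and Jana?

Ulric

Zelda's chain of managers is Carmen, Chiara, Esme, Bob, Ulric. Jana's chain of managers is Eulalia, Theo, Ulric. The first manager that appears in both chains is Ulric.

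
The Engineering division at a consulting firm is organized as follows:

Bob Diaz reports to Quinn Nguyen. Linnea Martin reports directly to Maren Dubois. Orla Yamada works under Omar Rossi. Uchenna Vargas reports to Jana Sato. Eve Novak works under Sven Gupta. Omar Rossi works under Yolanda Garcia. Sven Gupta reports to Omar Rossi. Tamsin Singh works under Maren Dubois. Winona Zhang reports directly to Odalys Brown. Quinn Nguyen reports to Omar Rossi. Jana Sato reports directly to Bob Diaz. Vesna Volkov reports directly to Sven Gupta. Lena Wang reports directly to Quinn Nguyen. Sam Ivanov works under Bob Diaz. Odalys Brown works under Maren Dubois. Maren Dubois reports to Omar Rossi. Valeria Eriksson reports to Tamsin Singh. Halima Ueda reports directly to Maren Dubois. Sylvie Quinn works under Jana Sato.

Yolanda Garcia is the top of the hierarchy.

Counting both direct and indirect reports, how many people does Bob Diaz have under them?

Bob Diaz directly manages Jana Sato, Sam Ivanov. Under Jana Sato: Sylvie Quinn, Uchenna Vargas (2). Sam Ivanov has no reports. So Bob Diaz's organization is 2 direct reports plus everyone under them: 3 + 1 = 4.

4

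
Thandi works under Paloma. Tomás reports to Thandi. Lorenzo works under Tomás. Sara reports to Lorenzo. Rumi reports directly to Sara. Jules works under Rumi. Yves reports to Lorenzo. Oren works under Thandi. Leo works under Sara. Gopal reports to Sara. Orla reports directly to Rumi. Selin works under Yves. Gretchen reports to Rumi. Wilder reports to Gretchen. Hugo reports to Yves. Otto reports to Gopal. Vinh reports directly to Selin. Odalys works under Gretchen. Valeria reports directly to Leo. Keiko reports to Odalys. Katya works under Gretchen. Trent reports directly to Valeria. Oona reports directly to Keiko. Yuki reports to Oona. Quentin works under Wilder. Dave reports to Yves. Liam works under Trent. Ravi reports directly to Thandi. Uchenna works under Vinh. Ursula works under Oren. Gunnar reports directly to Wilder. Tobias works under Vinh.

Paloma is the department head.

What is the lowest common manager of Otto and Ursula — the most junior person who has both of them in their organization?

Thandi

Otto's chain of managers is Gopal, Sara, Lorenzo, Tomás, Thandi, Paloma. Ursula's chain of managers is Oren, Thandi, Paloma. The first manager that appears in both chains is Thandi.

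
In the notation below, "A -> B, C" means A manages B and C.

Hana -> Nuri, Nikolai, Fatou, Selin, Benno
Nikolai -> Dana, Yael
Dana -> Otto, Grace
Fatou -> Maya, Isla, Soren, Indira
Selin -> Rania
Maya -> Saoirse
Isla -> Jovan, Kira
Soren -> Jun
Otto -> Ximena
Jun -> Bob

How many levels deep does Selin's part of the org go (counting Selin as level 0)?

1

The longest chain under Selin runs Selin → Rania, which is 1 level below Selin.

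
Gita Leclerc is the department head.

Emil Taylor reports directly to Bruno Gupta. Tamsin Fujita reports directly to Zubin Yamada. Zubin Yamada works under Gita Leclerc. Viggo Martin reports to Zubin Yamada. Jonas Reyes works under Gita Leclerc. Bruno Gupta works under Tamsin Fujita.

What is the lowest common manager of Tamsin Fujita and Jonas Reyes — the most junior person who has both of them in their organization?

Gita Leclerc

Tamsin Fujita's chain of managers is Zubin Yamada, Gita Leclerc. Jonas Reyes's chain of managers is Gita Leclerc. The first manager that appears in both chains is Gita Leclerc.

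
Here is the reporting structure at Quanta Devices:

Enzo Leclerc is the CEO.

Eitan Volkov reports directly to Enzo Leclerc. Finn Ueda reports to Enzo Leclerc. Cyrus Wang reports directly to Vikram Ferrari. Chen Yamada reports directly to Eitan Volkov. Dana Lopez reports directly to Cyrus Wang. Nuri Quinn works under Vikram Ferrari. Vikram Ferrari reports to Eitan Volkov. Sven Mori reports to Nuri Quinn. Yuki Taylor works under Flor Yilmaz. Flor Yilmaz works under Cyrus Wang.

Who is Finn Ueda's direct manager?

Enzo Leclerc

Finn Ueda reports directly to Enzo Leclerc.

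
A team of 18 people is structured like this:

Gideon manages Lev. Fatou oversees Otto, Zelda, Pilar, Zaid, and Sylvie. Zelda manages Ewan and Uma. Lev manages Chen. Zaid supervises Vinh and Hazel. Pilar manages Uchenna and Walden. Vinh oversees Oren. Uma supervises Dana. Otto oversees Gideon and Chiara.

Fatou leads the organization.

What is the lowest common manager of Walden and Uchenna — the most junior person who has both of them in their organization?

Pilar

Walden's chain of managers is Pilar, Fatou. Uchenna's chain of managers is Pilar, Fatou. The first manager that appears in both chains is Pilar.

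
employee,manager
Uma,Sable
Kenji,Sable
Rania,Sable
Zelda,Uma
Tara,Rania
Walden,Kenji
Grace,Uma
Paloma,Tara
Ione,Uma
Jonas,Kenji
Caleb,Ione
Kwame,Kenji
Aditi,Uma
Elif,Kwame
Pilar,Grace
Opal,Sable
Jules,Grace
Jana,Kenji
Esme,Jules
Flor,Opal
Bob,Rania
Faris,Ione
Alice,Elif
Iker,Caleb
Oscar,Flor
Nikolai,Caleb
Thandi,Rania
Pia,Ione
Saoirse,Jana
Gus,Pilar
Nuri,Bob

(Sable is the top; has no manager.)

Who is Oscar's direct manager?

Flor

Oscar reports directly to Flor.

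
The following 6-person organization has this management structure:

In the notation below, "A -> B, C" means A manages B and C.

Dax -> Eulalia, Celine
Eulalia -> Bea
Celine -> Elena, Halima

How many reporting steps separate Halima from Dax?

2

Chain from Halima up to Dax: Halima → Celine → Dax. That is 2 steps up, so Halima is 2 levels below Dax.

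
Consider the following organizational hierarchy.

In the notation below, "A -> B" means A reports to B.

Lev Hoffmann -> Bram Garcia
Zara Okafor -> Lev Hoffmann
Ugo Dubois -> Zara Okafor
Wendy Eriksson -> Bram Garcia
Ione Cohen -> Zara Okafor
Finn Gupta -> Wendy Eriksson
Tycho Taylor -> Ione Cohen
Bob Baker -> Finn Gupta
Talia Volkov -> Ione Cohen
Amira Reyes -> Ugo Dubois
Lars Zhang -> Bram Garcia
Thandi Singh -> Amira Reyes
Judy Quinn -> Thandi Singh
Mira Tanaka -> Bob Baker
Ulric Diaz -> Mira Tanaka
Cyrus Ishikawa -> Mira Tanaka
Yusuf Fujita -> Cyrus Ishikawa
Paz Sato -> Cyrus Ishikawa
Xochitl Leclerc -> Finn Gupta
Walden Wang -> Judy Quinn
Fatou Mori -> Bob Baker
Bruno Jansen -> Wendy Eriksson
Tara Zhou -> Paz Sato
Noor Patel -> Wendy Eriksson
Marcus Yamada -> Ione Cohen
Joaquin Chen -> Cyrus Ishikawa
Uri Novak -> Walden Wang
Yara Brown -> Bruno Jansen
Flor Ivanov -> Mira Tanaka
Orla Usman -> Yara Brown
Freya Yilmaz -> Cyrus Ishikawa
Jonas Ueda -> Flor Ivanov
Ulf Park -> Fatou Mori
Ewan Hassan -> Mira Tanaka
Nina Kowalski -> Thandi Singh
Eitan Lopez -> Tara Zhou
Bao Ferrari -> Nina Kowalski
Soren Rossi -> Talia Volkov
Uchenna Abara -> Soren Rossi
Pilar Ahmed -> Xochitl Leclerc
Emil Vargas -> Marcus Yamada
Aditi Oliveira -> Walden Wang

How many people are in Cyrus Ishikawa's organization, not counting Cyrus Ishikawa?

6

Cyrus Ishikawa directly manages Yusuf Fujita, Paz Sato, Joaquin Chen, Freya Yilmaz. Yusuf Fujita has no reports. Under Paz Sato: Tara Zhou, Eitan Lopez (2). Joaquin Chen has no reports. Freya Yilmaz has no reports. So Cyrus Ishikawa's organization is 4 direct reports plus everyone under them: 1 + 3 + 1 + 1 = 6.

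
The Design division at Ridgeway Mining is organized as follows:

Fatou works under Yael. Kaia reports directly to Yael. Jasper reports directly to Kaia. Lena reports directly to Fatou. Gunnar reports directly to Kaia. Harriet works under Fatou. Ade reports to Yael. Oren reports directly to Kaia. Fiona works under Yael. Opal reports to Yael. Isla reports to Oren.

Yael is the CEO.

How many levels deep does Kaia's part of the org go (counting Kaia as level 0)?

The longest chain under Kaia runs Kaia → Oren → Isla, which is 2 levels below Kaia.

2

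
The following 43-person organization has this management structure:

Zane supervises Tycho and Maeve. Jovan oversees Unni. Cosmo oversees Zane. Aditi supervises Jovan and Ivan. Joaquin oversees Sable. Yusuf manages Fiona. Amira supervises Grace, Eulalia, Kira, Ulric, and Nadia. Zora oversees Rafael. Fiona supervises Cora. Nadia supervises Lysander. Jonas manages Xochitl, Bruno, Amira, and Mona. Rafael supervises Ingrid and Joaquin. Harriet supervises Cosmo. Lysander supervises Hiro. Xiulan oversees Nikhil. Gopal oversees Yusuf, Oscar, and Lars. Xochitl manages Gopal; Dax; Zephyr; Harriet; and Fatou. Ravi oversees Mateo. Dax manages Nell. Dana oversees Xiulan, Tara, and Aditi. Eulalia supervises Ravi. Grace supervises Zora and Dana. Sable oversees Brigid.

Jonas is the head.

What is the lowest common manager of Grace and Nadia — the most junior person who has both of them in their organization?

Amira

Grace's chain of managers is Amira, Jonas. Nadia's chain of managers is Amira, Jonas. The first manager that appears in both chains is Amira.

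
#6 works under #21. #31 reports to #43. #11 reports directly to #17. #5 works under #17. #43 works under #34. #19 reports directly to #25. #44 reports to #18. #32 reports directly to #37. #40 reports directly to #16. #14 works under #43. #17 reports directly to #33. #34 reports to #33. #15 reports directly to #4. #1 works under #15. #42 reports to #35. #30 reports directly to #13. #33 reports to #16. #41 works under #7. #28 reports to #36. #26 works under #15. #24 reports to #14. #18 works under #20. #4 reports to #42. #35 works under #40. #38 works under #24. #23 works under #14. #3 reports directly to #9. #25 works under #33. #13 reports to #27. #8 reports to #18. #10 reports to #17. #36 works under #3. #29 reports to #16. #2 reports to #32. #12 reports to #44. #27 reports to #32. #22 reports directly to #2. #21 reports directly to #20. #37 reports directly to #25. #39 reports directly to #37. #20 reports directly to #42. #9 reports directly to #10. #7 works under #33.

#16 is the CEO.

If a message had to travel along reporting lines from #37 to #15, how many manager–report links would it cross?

8

#37 is 3 levels below #16, and #15 is 5 levels below #16 (their lowest common manager). The shortest path runs up from #37 to #16 and back down to #15: 3 + 5 = 8 links.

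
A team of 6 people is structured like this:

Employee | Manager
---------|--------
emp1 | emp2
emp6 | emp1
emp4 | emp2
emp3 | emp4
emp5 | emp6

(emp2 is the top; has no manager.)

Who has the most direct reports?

emp2

Direct-report counts: emp2 has 2; emp4 has 1; emp1 has 1; emp6 has 1. The largest is 2, held by emp2.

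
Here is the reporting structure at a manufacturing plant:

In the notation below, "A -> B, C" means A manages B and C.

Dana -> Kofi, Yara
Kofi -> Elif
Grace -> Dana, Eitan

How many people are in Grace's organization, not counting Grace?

5

Grace directly manages Dana, Eitan. Under Dana: Yara, Kofi, Elif (3). Eitan has no reports. So Grace's organization is 2 direct reports plus everyone under them: 4 + 1 = 5.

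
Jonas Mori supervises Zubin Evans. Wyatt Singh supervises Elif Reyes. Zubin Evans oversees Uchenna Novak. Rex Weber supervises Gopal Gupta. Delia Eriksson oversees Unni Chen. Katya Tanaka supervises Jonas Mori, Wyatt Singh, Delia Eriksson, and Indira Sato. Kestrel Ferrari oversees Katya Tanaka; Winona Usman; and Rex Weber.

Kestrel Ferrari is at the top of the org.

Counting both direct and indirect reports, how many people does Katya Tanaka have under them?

8

Katya Tanaka directly manages Jonas Mori, Wyatt Singh, Delia Eriksson, Indira Sato. Under Jonas Mori: Zubin Evans, Uchenna Novak (2). Under Wyatt Singh: Elif Reyes (1). Under Delia Eriksson: Unni Chen (1). Indira Sato has no reports. So Katya Tanaka's organization is 4 direct reports plus everyone under them: 3 + 2 + 2 + 1 = 8.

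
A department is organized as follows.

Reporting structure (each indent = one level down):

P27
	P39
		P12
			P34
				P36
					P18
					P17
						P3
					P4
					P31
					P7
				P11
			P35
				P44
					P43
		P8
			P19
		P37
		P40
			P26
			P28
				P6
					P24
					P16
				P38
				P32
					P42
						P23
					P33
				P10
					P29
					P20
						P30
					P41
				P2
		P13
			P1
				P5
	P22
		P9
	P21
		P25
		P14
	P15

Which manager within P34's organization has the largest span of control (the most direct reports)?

P36

Direct-report counts within P34's organization: P34 has 2; P36 has 5; P17 has 1. The largest is 5, held by P36.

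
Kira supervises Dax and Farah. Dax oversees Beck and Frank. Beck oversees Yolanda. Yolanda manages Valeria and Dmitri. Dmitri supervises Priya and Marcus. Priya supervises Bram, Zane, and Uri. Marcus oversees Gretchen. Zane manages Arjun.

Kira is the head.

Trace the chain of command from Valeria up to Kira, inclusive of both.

Valeria -> Yolanda -> Beck -> Dax -> Kira

Valeria reports to Yolanda. Yolanda reports to Beck. Beck reports to Dax. Dax reports to Kira. Kira is at the top.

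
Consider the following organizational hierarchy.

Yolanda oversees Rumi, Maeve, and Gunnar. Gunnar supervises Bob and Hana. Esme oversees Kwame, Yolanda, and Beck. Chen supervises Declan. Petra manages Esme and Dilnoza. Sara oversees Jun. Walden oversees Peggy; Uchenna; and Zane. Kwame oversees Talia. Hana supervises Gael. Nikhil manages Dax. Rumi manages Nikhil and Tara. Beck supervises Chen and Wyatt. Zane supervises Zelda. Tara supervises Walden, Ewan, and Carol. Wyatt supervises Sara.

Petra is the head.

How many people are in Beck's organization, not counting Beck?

5

Beck directly manages Chen, Wyatt. Under Chen: Declan (1). Under Wyatt: Sara, Jun (2). So Beck's organization is 2 direct reports plus everyone under them: 2 + 3 = 5.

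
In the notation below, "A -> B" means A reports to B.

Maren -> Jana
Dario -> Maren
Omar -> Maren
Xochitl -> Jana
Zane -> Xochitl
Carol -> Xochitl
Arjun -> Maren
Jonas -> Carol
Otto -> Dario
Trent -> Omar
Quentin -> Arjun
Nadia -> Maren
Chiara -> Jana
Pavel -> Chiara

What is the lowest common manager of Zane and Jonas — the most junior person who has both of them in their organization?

Zane's chain of managers is Xochitl, Jana. Jonas's chain of managers is Carol, Xochitl, Jana. The first manager that appears in both chains is Xochitl.

Xochitl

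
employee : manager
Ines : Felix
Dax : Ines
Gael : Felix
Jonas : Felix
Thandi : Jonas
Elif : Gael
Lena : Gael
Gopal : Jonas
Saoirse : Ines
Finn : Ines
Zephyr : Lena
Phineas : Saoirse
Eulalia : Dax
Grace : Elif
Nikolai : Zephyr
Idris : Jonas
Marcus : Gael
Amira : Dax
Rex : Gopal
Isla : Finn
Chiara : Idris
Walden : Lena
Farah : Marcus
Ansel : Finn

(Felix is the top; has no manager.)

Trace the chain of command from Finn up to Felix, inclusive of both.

Finn reports to Ines. Ines reports to Felix. Felix is at the top.

Finn -> Ines -> Felix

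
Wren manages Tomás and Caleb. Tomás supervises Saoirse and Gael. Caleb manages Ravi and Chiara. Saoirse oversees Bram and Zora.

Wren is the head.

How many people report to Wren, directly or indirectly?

Wren directly manages Tomás, Caleb. Under Tomás: Gael, Saoirse, Zora, Bram (4). Under Caleb: Chiara, Ravi (2). So Wren's organization is 2 direct reports plus everyone under them: 5 + 3 = 8.

8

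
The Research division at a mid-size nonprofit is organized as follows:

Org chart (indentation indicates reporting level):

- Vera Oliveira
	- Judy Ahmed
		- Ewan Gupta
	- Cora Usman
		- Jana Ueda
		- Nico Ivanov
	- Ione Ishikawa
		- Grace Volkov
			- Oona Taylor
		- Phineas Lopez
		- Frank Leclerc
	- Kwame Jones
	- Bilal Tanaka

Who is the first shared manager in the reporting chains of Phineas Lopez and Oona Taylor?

Ione Ishikawa

Phineas Lopez's chain of managers is Ione Ishikawa, Vera Oliveira. Oona Taylor's chain of managers is Grace Volkov, Ione Ishikawa, Vera Oliveira. The first manager that appears in both chains is Ione Ishikawa.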